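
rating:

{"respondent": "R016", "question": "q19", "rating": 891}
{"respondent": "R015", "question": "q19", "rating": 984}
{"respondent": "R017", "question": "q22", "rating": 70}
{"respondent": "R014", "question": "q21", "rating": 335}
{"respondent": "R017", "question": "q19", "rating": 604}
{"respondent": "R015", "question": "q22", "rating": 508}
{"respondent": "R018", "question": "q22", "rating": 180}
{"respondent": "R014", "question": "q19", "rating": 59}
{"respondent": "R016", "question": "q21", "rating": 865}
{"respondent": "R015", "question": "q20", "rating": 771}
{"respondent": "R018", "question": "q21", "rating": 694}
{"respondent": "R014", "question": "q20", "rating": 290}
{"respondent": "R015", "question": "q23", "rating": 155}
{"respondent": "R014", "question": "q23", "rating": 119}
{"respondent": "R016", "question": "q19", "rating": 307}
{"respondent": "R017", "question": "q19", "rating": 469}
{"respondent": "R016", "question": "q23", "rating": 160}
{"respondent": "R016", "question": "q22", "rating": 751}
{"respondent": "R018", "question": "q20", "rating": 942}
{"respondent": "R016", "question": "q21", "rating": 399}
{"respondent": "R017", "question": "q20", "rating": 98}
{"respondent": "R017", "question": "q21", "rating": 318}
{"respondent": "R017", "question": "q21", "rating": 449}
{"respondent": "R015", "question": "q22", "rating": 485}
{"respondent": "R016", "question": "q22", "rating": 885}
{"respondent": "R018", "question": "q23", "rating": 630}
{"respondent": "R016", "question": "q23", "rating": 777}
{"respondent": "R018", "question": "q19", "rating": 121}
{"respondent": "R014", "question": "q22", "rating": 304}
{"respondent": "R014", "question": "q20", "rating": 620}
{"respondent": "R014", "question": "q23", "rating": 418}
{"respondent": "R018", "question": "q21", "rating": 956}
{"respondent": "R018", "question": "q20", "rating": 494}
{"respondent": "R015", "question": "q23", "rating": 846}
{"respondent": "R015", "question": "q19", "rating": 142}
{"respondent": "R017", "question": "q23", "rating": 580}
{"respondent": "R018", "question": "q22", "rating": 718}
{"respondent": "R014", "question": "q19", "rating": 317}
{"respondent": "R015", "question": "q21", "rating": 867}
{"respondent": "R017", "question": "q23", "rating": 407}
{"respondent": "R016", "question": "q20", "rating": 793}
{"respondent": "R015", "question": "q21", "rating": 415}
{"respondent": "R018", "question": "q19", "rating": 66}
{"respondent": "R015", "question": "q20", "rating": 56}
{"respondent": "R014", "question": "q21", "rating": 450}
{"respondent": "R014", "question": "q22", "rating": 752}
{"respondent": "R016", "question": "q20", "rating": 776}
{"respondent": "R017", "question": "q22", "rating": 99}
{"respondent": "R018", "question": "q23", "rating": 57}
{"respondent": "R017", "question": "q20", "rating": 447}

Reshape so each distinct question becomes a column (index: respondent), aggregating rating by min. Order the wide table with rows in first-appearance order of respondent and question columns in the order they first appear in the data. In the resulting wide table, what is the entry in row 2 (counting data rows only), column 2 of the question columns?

With rows in first-appearance order of respondent, row 2 is respondent=R015. question columns in first-appearance order: q19, q22, q21, q20, q23; column 2 is q22.
Long rows with respondent=R015, question=q22: min(508, 485) = 485.

485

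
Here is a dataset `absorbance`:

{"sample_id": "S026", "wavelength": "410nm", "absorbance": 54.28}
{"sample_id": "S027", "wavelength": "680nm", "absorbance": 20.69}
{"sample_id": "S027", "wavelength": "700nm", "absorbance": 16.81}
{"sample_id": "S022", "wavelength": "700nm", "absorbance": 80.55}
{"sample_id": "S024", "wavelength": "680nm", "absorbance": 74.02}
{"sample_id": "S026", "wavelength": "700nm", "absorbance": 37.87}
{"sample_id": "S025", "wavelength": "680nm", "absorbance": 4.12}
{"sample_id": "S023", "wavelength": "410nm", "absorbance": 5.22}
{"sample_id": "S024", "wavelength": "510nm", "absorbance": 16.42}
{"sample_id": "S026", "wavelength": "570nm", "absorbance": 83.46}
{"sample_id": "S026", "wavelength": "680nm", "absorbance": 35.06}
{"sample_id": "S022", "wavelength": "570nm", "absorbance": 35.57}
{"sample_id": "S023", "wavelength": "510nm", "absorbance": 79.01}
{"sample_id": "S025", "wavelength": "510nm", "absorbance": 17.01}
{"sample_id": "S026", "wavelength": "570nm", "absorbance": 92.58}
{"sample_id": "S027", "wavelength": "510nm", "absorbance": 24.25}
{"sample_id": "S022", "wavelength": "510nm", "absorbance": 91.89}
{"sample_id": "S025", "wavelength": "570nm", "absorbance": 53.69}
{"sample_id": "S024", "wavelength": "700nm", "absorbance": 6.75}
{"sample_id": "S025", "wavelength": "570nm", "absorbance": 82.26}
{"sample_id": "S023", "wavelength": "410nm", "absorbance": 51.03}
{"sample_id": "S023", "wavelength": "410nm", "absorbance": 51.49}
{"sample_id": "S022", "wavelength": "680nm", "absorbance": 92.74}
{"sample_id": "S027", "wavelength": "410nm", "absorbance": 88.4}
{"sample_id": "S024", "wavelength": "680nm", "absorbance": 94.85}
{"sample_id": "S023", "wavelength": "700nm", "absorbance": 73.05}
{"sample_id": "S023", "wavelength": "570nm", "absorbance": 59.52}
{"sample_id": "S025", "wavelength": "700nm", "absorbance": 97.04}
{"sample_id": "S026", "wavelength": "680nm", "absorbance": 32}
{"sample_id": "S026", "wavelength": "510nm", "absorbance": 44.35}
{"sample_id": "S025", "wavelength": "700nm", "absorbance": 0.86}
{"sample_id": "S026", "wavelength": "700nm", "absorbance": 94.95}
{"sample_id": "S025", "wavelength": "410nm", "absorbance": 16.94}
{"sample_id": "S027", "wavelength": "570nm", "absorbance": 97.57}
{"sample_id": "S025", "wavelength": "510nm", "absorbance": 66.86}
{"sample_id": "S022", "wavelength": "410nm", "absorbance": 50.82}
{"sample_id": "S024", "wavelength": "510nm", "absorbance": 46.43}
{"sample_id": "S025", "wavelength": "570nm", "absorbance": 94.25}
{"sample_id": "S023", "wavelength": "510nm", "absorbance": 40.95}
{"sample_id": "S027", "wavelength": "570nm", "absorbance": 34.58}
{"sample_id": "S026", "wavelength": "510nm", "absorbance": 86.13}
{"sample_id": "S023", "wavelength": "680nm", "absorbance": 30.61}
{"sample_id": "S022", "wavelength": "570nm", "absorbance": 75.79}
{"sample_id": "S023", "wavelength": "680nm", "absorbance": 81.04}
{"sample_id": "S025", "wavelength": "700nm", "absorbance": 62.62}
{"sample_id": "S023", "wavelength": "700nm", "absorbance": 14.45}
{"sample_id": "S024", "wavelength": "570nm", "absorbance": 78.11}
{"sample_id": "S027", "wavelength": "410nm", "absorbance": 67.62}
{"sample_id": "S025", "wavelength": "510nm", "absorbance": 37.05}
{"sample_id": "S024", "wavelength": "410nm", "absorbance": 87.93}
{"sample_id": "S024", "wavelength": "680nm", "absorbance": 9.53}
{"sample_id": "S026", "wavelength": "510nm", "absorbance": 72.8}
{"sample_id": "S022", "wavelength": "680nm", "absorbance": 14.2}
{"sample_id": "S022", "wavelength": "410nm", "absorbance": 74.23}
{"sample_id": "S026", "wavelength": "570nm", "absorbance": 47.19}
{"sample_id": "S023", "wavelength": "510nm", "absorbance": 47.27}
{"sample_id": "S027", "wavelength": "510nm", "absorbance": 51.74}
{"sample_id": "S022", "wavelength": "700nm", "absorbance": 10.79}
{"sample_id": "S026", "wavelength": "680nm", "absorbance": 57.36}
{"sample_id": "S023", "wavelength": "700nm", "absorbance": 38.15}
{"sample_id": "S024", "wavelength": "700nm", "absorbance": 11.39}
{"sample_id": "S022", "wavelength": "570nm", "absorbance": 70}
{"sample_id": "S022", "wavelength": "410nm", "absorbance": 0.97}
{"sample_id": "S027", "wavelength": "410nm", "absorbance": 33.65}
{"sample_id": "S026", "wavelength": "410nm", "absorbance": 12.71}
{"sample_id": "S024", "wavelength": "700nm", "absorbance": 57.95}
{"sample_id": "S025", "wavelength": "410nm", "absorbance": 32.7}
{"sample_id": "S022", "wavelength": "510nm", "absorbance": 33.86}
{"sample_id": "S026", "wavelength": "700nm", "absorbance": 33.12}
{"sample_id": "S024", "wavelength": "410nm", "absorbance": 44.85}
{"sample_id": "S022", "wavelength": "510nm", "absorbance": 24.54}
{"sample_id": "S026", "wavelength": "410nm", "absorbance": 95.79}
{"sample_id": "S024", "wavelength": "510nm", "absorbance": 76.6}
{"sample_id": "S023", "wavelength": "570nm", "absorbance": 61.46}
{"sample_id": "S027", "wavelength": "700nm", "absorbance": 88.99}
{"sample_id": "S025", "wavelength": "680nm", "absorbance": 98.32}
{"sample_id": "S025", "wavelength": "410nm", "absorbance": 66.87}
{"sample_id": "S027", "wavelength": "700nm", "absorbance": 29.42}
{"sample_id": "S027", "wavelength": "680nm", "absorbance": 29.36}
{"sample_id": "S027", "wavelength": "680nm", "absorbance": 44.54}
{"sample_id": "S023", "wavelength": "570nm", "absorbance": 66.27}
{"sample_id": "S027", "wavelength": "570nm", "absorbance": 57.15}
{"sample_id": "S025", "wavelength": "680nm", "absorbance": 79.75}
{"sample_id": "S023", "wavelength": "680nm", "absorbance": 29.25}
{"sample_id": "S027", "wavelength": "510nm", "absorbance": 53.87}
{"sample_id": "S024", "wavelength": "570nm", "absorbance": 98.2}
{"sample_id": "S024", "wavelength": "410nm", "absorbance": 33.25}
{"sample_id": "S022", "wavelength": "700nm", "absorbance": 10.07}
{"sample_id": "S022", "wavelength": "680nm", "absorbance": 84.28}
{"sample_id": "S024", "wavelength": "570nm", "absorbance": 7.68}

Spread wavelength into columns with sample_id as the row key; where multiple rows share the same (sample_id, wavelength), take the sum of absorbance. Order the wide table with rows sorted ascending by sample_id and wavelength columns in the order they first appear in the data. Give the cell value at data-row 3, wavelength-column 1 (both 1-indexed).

166.03

With rows sorted ascending by sample_id, row 3 is sample_id=S024. wavelength columns in first-appearance order: 410nm, 680nm, 700nm, 510nm, 570nm; column 1 is 410nm.
Long rows with sample_id=S024, wavelength=410nm: 87.93 + 44.85 + 33.25 = 166.03.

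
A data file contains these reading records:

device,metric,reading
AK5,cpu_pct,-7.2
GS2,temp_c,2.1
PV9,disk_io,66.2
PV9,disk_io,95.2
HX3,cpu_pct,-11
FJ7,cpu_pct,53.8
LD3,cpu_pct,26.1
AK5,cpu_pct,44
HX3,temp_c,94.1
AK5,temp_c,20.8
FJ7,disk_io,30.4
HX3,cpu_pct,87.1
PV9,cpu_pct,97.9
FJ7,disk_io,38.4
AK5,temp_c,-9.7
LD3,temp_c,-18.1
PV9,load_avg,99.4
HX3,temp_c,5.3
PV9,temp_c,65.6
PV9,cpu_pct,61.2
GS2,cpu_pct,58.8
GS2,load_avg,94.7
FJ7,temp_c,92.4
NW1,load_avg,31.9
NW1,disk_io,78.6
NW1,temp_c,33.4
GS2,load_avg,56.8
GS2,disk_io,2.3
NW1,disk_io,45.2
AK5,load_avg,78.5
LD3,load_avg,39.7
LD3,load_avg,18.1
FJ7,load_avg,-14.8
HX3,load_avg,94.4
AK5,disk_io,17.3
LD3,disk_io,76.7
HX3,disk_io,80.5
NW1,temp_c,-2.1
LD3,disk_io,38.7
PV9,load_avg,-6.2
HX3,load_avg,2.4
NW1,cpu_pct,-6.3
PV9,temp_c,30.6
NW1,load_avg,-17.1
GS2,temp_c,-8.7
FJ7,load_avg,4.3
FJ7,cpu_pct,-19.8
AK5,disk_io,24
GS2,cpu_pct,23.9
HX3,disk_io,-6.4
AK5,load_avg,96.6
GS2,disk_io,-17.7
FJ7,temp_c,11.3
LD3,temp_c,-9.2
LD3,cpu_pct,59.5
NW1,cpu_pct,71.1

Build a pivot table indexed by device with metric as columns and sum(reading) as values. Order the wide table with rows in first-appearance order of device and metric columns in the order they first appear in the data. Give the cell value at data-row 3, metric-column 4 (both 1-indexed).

With rows in first-appearance order of device, row 3 is device=PV9. metric columns in first-appearance order: cpu_pct, temp_c, disk_io, load_avg; column 4 is load_avg.
Long rows with device=PV9, metric=load_avg: 99.4 + -6.2 = 93.2.

93.2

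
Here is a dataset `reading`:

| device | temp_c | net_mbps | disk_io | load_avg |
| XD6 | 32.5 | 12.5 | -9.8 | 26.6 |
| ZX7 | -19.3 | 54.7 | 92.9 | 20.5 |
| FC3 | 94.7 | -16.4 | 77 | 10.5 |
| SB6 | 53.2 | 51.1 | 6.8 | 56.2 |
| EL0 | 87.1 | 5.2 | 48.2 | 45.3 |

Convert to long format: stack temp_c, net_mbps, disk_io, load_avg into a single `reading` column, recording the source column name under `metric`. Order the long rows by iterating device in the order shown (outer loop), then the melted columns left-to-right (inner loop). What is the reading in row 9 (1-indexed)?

20 rows total (5 × 4). Row 9: index ⌊(9-1)/4⌋ = 2 into device → FC3; (9-1) mod 4 = 0 into the melted columns → temp_c.
So row 9 is (FC3, temp_c, 94.7); reading = 94.7.

94.7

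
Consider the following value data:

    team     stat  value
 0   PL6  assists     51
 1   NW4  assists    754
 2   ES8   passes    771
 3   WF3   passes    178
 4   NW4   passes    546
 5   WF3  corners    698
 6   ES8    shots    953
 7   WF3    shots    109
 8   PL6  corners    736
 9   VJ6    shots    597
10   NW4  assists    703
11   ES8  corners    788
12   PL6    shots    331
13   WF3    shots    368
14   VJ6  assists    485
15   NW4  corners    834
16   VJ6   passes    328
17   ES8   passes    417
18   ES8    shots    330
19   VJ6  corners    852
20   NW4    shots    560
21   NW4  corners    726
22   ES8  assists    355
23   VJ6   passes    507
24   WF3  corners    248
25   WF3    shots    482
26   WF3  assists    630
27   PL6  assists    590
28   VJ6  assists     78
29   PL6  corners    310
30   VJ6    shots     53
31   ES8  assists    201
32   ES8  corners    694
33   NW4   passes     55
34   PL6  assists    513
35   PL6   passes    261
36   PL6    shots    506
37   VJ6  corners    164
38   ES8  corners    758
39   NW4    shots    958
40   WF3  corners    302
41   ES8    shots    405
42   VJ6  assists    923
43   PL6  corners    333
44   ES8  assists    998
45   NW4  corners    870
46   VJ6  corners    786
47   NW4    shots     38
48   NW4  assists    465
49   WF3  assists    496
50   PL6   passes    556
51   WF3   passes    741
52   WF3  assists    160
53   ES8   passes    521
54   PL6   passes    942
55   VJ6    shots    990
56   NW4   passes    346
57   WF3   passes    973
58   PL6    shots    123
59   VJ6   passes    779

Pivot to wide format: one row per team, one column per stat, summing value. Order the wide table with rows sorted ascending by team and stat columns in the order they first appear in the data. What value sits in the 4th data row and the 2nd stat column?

1614

With rows sorted ascending by team, row 4 is team=VJ6. stat columns in first-appearance order: assists, passes, corners, shots; column 2 is passes.
Long rows with team=VJ6, stat=passes: 328 + 507 + 779 = 1614.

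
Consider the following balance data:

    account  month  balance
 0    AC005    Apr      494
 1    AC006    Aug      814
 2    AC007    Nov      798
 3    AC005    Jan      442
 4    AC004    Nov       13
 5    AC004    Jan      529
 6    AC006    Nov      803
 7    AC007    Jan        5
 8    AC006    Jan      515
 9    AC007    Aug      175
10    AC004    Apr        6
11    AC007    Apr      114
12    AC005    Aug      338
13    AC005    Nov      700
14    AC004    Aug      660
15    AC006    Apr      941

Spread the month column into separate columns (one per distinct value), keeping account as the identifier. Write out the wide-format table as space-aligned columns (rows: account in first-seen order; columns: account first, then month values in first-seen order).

Columns: account plus the 4 distinct month values (Apr, Aug, Nov, Jan).
For example, row AC005 column Apr takes balance=494 from the long row (AC005, Apr).

account  Apr  Aug  Nov  Jan
AC005    494  338  700  442
AC006    941  814  803  515
AC007    114  175  798  5  
AC004    6    660  13   529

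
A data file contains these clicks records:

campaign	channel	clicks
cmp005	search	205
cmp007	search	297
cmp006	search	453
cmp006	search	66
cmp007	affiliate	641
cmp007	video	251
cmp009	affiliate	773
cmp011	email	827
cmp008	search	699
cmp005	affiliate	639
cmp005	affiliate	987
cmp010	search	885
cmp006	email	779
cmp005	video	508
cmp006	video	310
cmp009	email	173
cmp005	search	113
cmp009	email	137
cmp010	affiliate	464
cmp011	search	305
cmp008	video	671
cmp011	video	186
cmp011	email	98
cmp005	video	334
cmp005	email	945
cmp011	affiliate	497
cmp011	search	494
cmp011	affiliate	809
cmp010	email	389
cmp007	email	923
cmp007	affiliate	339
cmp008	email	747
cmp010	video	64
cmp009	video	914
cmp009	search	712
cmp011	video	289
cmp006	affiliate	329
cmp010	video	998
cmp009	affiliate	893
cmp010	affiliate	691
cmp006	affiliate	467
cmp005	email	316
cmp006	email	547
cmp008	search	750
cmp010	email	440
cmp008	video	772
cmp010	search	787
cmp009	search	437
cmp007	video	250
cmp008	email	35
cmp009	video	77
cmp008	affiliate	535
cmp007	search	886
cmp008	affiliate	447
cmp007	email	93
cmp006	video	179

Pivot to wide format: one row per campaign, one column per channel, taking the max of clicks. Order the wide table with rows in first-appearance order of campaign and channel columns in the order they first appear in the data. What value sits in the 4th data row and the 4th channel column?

With rows in first-appearance order of campaign, row 4 is campaign=cmp009. channel columns in first-appearance order: search, affiliate, video, email; column 4 is email.
Long rows with campaign=cmp009, channel=email: max(173, 137) = 173.

173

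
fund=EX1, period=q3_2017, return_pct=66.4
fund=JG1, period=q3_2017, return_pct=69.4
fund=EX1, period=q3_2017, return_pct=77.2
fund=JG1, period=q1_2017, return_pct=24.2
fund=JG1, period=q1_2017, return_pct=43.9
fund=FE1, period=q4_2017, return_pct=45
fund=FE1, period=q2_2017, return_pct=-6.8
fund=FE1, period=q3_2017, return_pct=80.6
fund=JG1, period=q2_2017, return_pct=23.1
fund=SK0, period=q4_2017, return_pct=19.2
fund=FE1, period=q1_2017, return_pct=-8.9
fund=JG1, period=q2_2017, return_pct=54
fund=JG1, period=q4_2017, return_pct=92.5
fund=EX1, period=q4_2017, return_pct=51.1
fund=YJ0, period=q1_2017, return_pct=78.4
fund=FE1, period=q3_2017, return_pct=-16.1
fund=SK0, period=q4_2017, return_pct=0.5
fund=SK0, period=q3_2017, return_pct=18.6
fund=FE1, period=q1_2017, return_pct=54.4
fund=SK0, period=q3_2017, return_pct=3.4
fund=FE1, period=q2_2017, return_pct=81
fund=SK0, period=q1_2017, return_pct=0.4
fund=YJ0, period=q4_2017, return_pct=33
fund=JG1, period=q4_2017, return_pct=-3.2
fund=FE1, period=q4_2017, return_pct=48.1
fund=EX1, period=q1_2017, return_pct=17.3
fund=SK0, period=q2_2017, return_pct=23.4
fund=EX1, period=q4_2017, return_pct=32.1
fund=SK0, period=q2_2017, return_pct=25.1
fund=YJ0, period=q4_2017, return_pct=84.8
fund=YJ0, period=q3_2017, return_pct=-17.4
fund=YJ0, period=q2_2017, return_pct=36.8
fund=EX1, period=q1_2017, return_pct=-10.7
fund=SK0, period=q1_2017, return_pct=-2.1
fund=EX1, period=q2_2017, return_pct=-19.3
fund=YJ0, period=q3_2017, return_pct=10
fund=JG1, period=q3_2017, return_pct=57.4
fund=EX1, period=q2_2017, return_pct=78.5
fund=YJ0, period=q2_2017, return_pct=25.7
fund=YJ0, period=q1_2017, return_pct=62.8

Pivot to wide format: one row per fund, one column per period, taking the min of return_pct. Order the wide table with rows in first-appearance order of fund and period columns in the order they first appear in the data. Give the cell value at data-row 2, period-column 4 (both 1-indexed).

23.1

With rows in first-appearance order of fund, row 2 is fund=JG1. period columns in first-appearance order: q3_2017, q1_2017, q4_2017, q2_2017; column 4 is q2_2017.
Long rows with fund=JG1, period=q2_2017: min(23.1, 54) = 23.1.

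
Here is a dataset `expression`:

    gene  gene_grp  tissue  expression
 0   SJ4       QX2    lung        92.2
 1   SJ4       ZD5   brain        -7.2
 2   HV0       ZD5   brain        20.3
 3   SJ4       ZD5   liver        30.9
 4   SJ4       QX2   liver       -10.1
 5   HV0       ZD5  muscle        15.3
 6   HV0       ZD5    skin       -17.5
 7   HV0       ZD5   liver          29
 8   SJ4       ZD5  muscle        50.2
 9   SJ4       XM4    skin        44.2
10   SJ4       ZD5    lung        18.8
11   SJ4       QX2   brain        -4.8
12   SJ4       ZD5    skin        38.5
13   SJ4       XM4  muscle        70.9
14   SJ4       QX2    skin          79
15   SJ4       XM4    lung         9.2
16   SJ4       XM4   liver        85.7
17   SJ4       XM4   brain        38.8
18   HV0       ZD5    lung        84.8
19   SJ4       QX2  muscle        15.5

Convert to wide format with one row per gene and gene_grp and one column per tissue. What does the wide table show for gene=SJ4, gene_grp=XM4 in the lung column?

9.2

Wide layout: rows indexed by gene and gene_grp, columns are the 5 distinct tissue values (lung, brain, liver, muscle, skin).
Cell (gene=SJ4, gene_grp=XM4, tissue=lung) draws from the long row where gene=SJ4, gene_grp=XM4 and tissue=lung, which has expression=9.2.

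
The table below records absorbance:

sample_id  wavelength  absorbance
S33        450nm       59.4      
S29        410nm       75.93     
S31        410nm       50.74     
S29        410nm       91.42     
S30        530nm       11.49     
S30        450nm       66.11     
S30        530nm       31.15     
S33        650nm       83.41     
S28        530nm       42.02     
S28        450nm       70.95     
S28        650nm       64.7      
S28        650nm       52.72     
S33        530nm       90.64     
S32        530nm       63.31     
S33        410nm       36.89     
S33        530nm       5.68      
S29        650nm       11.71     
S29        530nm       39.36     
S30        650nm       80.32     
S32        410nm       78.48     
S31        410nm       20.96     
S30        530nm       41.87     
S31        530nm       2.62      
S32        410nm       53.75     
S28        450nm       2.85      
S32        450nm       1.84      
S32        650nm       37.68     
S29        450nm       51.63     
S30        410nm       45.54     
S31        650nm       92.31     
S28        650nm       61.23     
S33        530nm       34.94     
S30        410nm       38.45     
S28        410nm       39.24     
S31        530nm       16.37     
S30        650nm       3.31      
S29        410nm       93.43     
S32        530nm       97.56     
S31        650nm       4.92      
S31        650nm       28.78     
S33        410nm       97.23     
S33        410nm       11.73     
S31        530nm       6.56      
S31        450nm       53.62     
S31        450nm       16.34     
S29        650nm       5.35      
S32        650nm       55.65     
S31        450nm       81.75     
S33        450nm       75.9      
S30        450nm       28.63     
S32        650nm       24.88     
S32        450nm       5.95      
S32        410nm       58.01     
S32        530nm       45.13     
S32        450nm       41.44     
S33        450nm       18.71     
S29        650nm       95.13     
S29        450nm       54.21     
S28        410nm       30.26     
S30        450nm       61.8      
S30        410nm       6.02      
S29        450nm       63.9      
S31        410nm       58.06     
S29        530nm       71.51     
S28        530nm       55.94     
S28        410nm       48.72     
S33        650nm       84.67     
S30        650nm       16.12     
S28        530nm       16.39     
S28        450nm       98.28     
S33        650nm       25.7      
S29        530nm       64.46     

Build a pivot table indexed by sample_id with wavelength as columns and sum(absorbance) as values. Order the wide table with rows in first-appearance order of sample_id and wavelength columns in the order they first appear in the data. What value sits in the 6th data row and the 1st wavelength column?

49.23

With rows in first-appearance order of sample_id, row 6 is sample_id=S32. wavelength columns in first-appearance order: 450nm, 410nm, 530nm, 650nm; column 1 is 450nm.
Long rows with sample_id=S32, wavelength=450nm: 1.84 + 5.95 + 41.44 = 49.23.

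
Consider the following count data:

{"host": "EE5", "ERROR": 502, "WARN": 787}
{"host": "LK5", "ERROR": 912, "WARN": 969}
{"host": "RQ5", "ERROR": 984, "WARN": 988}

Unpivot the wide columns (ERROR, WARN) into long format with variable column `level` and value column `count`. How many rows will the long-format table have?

3 host values × 2 melted columns = 6 rows.

6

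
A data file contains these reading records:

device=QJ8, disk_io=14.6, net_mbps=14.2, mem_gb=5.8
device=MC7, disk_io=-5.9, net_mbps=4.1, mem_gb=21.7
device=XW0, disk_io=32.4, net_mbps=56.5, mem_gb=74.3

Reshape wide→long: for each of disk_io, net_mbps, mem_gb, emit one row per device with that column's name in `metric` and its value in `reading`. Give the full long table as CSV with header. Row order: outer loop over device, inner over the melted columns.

Each (device, column) pair becomes one row: 3 × 3 = 9 rows.
For example, (QJ8, disk_io) → reading=14.6.

device,metric,reading
QJ8,disk_io,14.6
QJ8,net_mbps,14.2
QJ8,mem_gb,5.8
MC7,disk_io,-5.9
MC7,net_mbps,4.1
MC7,mem_gb,21.7
XW0,disk_io,32.4
XW0,net_mbps,56.5
XW0,mem_gb,74.3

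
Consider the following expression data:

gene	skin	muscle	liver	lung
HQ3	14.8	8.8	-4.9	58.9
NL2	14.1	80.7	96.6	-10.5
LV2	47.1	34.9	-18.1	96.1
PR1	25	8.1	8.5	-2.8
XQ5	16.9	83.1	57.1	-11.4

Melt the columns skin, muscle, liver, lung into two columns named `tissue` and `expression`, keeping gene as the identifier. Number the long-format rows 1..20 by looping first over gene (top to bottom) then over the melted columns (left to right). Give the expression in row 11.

20 rows total (5 × 4). Row 11: index ⌊(11-1)/4⌋ = 2 into gene → LV2; (11-1) mod 4 = 2 into the melted columns → liver.
So row 11 is (LV2, liver, -18.1); expression = -18.1.

-18.1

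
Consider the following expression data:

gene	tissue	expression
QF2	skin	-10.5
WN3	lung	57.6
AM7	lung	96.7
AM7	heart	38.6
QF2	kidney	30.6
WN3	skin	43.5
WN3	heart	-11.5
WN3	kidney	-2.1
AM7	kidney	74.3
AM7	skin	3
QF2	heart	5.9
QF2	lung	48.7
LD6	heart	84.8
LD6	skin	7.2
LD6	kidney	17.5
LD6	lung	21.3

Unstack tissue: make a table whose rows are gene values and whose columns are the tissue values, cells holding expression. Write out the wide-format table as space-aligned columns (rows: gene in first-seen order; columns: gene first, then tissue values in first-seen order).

Columns: gene plus the 4 distinct tissue values (skin, lung, heart, kidney).
For example, row QF2 column skin takes expression=-10.5 from the long row (QF2, skin).

gene  skin   lung  heart  kidney
QF2   -10.5  48.7  5.9    30.6  
WN3   43.5   57.6  -11.5  -2.1  
AM7   3      96.7  38.6   74.3  
LD6   7.2    21.3  84.8   17.5  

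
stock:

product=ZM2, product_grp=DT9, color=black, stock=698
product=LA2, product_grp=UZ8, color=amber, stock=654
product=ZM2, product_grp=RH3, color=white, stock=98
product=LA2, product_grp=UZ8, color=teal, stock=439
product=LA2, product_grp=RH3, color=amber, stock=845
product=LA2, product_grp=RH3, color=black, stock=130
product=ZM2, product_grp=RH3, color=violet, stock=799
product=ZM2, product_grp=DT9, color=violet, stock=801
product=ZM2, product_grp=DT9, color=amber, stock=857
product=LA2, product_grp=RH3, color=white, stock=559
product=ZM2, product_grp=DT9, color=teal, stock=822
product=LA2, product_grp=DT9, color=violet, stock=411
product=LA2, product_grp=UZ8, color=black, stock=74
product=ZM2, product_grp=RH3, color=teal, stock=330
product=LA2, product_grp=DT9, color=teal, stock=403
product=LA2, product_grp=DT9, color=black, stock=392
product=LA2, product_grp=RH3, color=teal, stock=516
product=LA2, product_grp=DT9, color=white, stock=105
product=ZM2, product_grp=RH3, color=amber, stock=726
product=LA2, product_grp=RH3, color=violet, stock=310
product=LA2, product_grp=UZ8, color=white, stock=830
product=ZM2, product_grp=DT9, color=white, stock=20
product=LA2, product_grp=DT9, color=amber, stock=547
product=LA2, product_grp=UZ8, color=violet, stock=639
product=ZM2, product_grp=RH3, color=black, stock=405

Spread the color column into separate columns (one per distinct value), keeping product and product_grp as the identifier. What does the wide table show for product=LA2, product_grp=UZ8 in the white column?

830

Wide layout: rows indexed by product and product_grp, columns are the 5 distinct color values (black, amber, white, teal, violet).
Cell (product=LA2, product_grp=UZ8, color=white) draws from the long row where product=LA2, product_grp=UZ8 and color=white, which has stock=830.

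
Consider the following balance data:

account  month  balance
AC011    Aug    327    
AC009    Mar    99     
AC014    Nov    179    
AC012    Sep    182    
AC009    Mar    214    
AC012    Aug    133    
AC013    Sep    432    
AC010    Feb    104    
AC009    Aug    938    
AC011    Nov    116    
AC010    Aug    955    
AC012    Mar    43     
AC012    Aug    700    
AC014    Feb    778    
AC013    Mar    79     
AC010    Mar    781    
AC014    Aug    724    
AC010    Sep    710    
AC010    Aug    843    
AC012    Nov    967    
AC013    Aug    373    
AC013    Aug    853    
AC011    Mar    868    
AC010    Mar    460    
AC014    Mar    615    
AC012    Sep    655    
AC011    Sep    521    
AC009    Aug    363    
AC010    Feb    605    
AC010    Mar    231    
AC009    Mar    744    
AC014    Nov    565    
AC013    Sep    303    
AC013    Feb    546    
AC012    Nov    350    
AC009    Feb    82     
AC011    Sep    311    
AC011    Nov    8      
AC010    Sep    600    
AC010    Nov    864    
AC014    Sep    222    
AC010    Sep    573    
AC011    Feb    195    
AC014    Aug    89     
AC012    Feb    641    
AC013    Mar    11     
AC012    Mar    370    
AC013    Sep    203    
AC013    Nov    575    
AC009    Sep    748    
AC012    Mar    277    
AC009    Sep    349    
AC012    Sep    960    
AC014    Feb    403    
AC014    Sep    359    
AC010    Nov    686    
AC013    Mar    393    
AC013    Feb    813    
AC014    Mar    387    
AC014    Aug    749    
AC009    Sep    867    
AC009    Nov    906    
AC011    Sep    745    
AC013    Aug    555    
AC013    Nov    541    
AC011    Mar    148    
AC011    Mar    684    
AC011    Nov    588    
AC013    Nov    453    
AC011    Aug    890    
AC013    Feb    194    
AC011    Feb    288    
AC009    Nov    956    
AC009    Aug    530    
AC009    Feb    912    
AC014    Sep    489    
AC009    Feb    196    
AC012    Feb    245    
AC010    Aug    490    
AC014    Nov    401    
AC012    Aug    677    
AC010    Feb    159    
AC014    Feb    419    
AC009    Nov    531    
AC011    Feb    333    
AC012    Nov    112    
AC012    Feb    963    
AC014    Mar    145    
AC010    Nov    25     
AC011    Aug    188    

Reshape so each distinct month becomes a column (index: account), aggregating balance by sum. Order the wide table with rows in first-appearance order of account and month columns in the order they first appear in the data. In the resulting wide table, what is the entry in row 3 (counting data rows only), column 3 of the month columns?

With rows in first-appearance order of account, row 3 is account=AC014. month columns in first-appearance order: Aug, Mar, Nov, Sep, Feb; column 3 is Nov.
Long rows with account=AC014, month=Nov: 179 + 565 + 401 = 1145.

1145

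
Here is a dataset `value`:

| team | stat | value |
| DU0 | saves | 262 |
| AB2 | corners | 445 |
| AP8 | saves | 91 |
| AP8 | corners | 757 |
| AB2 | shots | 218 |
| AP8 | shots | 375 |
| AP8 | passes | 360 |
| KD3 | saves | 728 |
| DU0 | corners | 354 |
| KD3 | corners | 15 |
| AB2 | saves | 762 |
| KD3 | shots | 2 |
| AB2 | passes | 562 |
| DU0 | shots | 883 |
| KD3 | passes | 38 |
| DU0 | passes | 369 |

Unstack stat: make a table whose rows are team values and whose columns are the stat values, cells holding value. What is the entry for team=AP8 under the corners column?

757

Wide layout: rows indexed by team, columns are the 4 distinct stat values (saves, corners, shots, passes).
Cell (team=AP8, stat=corners) draws from the long row where team=AP8 and stat=corners, which has value=757.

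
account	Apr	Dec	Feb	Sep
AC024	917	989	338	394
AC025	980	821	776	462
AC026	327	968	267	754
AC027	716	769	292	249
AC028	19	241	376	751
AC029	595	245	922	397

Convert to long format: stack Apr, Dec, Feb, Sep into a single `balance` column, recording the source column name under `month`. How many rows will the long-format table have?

6 account values × 4 melted columns = 24 rows.

24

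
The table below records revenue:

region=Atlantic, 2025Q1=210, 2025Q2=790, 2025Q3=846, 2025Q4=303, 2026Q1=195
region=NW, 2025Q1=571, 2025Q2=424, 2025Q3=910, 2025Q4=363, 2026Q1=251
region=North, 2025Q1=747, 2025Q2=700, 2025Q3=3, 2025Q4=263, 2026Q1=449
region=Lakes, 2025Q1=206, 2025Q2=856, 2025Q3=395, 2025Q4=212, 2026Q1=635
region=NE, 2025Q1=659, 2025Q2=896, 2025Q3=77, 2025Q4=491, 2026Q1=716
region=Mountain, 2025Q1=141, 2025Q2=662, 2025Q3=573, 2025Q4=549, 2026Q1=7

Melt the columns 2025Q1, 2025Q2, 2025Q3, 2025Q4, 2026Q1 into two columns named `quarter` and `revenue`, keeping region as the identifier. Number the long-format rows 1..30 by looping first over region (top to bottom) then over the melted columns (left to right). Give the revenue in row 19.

30 rows total (6 × 5). Row 19: index ⌊(19-1)/5⌋ = 3 into region → Lakes; (19-1) mod 5 = 3 into the melted columns → 2025Q4.
So row 19 is (Lakes, 2025Q4, 212); revenue = 212.

212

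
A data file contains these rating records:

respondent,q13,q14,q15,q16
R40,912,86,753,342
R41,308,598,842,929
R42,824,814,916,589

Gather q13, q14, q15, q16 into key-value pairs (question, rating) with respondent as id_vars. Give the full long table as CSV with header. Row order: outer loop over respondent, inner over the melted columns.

respondent,question,rating
R40,q13,912
R40,q14,86
R40,q15,753
R40,q16,342
R41,q13,308
R41,q14,598
R41,q15,842
R41,q16,929
R42,q13,824
R42,q14,814
R42,q15,916
R42,q16,589

Each (respondent, column) pair becomes one row: 3 × 4 = 12 rows.
For example, (R40, q13) → rating=912.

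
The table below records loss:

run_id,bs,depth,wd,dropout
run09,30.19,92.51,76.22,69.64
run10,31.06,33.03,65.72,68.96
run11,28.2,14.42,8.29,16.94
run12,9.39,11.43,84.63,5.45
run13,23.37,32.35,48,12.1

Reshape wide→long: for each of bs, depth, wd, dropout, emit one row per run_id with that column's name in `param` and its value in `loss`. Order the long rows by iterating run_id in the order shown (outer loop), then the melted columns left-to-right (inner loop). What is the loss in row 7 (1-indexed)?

20 rows total (5 × 4). Row 7: index ⌊(7-1)/4⌋ = 1 into run_id → run10; (7-1) mod 4 = 2 into the melted columns → wd.
So row 7 is (run10, wd, 65.72); loss = 65.72.

65.72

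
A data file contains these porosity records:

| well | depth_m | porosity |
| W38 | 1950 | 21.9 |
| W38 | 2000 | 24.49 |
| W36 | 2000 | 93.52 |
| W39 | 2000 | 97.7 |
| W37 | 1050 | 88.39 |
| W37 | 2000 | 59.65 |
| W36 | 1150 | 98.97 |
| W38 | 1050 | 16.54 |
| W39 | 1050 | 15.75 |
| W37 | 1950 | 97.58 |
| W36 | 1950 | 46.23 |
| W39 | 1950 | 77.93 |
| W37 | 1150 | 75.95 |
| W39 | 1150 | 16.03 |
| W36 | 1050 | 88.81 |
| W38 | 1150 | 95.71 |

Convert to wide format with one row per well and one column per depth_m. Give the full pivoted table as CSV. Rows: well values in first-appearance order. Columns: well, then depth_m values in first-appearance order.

Columns: well plus the 4 distinct depth_m values (1950, 2000, 1050, 1150).
For example, row W38 column 1950 takes porosity=21.9 from the long row (W38, 1950).

well,1950,2000,1050,1150
W38,21.9,24.49,16.54,95.71
W36,46.23,93.52,88.81,98.97
W39,77.93,97.7,15.75,16.03
W37,97.58,59.65,88.39,75.95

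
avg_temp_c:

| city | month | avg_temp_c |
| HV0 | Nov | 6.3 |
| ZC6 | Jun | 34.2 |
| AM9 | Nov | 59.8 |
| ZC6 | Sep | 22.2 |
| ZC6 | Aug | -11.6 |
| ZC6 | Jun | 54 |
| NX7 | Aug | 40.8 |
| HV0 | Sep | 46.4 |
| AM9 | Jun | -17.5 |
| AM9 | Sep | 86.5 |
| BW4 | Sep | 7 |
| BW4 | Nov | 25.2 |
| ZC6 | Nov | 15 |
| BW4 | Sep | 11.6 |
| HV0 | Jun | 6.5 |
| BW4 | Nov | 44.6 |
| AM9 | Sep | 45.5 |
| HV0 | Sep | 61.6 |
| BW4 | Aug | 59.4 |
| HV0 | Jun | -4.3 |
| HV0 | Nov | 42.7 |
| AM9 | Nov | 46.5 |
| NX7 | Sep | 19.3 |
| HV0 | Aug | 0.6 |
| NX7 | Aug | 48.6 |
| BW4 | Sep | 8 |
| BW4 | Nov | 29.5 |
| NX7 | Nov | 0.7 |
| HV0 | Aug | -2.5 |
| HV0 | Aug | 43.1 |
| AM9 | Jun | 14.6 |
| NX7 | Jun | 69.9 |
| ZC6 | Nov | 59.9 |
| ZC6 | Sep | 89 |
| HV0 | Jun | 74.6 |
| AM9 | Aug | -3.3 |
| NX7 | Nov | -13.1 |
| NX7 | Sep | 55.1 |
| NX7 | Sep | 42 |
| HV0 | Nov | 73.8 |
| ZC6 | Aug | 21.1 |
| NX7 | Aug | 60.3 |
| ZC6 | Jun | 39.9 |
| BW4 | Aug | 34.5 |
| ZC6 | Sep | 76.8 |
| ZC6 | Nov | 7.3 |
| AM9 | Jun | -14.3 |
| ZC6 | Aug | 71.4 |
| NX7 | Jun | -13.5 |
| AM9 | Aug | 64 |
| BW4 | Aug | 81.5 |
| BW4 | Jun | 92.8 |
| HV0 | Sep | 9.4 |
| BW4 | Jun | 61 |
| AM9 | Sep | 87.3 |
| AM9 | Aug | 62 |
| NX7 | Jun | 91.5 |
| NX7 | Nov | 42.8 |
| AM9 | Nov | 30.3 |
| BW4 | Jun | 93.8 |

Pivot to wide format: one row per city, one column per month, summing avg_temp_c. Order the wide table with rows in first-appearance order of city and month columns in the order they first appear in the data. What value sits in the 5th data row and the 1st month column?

With rows in first-appearance order of city, row 5 is city=BW4. month columns in first-appearance order: Nov, Jun, Sep, Aug; column 1 is Nov.
Long rows with city=BW4, month=Nov: 25.2 + 44.6 + 29.5 = 99.3.

99.3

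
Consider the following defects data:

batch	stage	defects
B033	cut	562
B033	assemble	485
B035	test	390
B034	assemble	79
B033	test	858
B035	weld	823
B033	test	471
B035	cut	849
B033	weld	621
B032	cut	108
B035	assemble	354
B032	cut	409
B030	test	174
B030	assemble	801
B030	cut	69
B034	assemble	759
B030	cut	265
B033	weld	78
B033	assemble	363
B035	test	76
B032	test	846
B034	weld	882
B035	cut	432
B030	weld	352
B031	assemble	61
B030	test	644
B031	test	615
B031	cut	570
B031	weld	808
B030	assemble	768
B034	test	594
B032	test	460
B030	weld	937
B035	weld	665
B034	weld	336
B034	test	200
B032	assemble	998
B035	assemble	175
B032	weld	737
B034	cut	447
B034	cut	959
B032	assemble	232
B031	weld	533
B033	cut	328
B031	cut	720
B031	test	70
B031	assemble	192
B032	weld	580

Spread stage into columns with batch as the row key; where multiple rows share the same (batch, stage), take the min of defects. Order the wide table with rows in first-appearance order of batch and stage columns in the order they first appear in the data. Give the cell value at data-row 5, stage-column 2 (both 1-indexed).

With rows in first-appearance order of batch, row 5 is batch=B030. stage columns in first-appearance order: cut, assemble, test, weld; column 2 is assemble.
Long rows with batch=B030, stage=assemble: min(801, 768) = 768.

768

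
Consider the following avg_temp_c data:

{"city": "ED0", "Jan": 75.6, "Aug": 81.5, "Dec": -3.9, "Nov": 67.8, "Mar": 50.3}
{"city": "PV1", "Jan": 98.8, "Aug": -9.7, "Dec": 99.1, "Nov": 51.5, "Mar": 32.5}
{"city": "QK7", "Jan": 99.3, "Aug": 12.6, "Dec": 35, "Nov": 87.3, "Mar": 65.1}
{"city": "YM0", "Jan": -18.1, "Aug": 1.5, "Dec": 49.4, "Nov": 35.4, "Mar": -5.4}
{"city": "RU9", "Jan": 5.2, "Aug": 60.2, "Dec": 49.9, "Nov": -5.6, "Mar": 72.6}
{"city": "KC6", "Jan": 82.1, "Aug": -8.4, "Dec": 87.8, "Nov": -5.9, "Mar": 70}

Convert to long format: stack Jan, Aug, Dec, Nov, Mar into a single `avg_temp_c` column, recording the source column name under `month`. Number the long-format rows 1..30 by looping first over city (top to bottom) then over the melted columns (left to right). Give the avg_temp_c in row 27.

30 rows total (6 × 5). Row 27: index ⌊(27-1)/5⌋ = 5 into city → KC6; (27-1) mod 5 = 1 into the melted columns → Aug.
So row 27 is (KC6, Aug, -8.4); avg_temp_c = -8.4.

-8.4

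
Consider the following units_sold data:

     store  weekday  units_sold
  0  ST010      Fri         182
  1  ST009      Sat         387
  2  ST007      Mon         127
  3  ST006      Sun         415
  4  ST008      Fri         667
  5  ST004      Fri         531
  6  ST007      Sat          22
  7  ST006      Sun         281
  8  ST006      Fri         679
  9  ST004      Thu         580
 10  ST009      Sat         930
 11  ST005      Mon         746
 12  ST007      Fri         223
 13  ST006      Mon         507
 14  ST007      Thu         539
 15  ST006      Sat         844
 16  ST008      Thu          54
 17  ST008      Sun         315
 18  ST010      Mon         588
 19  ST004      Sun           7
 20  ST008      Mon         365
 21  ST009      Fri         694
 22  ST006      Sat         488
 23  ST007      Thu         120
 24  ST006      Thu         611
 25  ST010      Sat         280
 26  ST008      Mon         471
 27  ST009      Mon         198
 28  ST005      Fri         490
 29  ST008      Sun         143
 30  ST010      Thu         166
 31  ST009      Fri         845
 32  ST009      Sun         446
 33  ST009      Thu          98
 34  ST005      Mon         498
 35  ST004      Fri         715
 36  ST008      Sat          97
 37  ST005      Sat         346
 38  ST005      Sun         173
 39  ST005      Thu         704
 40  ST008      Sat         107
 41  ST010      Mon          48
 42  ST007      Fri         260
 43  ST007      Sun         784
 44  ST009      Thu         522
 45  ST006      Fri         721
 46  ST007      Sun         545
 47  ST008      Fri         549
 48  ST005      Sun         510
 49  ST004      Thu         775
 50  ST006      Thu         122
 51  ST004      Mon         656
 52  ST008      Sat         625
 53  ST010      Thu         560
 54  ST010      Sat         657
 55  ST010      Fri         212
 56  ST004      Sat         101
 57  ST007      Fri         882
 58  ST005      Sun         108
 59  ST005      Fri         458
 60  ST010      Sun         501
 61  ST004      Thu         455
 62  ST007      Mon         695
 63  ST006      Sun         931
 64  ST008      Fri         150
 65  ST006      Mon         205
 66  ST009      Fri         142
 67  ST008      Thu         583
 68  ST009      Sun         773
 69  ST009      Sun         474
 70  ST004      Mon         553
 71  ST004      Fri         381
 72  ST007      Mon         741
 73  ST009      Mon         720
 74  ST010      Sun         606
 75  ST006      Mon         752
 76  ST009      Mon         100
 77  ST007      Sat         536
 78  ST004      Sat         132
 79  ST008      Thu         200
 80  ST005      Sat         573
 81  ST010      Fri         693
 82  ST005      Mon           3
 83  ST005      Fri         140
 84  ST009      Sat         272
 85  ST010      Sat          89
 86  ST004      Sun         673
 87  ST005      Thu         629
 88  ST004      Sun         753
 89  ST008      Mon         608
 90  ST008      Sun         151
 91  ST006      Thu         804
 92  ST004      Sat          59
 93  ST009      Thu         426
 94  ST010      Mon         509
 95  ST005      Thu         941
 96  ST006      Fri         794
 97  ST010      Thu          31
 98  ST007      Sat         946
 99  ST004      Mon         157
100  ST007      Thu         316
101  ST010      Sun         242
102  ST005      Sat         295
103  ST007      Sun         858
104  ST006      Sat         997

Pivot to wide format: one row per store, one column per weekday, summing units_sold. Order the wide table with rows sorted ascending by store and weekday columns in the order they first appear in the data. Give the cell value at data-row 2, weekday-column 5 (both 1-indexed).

With rows sorted ascending by store, row 2 is store=ST005. weekday columns in first-appearance order: Fri, Sat, Mon, Sun, Thu; column 5 is Thu.
Long rows with store=ST005, weekday=Thu: 704 + 629 + 941 = 2274.

2274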